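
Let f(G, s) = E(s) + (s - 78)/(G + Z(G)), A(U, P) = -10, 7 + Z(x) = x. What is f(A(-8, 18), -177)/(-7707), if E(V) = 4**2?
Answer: -229/69363 ≈ -0.0033015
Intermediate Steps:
Z(x) = -7 + x
E(V) = 16
f(G, s) = 16 + (-78 + s)/(-7 + 2*G) (f(G, s) = 16 + (s - 78)/(G + (-7 + G)) = 16 + (-78 + s)/(-7 + 2*G))
f(A(-8, 18), -177)/(-7707) = ((-190 - 177 + 32*(-10))/(-7 + 2*(-10)))/(-7707) = ((-190 - 177 - 320)/(-7 - 20))*(-1/7707) = (-687/(-27))*(-1/7707) = -1/27*(-687)*(-1/7707) = (229/9)*(-1/7707) = -229/69363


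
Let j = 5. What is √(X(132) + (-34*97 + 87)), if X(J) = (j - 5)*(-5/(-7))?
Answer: 13*I*√19 ≈ 56.666*I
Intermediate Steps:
X(J) = 0 (X(J) = (5 - 5)*(-5/(-7)) = 0*(-5*(-⅐)) = 0*(5/7) = 0)
√(X(132) + (-34*97 + 87)) = √(0 + (-34*97 + 87)) = √(0 + (-3298 + 87)) = √(0 - 3211) = √(-3211) = 13*I*√19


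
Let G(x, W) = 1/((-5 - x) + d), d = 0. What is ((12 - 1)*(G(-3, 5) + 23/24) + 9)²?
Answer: 113569/576 ≈ 197.17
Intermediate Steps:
G(x, W) = 1/(-5 - x) (G(x, W) = 1/((-5 - x) + 0) = 1/(-5 - x))
((12 - 1)*(G(-3, 5) + 23/24) + 9)² = ((12 - 1)*(-1/(5 - 3) + 23/24) + 9)² = (11*(-1/2 + 23*(1/24)) + 9)² = (11*(-1*½ + 23/24) + 9)² = (11*(-½ + 23/24) + 9)² = (11*(11/24) + 9)² = (121/24 + 9)² = (337/24)² = 113569/576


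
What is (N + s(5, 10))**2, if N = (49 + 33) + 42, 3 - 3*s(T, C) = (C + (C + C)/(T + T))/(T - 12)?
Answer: 772641/49 ≈ 15768.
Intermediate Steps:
s(T, C) = 1 - (C + C/T)/(3*(-12 + T)) (s(T, C) = 1 - (C + (C + C)/(T + T))/(3*(T - 12)) = 1 - (C + (2*C)/((2*T)))/(3*(-12 + T)) = 1 - (C + (2*C)*(1/(2*T)))/(3*(-12 + T)) = 1 - (C + C/T)/(3*(-12 + T)))
N = 124 (N = 82 + 42 = 124)
(N + s(5, 10))**2 = (124 + (1/3)*(-1*10 - 36*5 + 3*5**2 - 1*10*5)/(5*(-12 + 5)))**2 = (124 + (1/3)*(1/5)*(-10 - 180 + 3*25 - 50)/(-7))**2 = (124 + (1/3)*(1/5)*(-1/7)*(-10 - 180 + 75 - 50))**2 = (124 + (1/3)*(1/5)*(-1/7)*(-165))**2 = (124 + 11/7)**2 = (879/7)**2 = 772641/49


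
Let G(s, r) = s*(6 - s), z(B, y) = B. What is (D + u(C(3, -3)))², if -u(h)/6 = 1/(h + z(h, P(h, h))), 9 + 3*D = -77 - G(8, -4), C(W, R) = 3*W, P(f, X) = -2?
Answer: 5041/9 ≈ 560.11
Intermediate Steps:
D = -70/3 (D = -3 + (-77 - 8*(6 - 1*8))/3 = -3 + (-77 - 8*(6 - 8))/3 = -3 + (-77 - 8*(-2))/3 = -3 + (-77 - 1*(-16))/3 = -3 + (-77 + 16)/3 = -3 + (⅓)*(-61) = -3 - 61/3 = -70/3 ≈ -23.333)
u(h) = -3/h (u(h) = -6/(h + h) = -6*1/(2*h) = -3/h)
(D + u(C(3, -3)))² = (-70/3 - 3/(3*3))² = (-70/3 - 3/9)² = (-70/3 - 3*⅑)² = (-70/3 - ⅓)² = (-71/3)² = 5041/9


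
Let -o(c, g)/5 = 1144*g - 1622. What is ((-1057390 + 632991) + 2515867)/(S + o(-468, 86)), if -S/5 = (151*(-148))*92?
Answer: 1045734/4898135 ≈ 0.21350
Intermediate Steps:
o(c, g) = 8110 - 5720*g (o(c, g) = -5*(1144*g - 1622) = -5*(-1622 + 1144*g) = 8110 - 5720*g)
S = 10280080 (S = -5*151*(-148)*92 = -(-111740)*92 = -5*(-2056016) = 10280080)
((-1057390 + 632991) + 2515867)/(S + o(-468, 86)) = ((-1057390 + 632991) + 2515867)/(10280080 + (8110 - 5720*86)) = (-424399 + 2515867)/(10280080 + (8110 - 491920)) = 2091468/(10280080 - 483810) = 2091468/9796270 = 2091468*(1/9796270) = 1045734/4898135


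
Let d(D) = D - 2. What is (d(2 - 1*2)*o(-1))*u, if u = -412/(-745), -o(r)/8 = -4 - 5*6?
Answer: -224128/745 ≈ -300.84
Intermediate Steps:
o(r) = 272 (o(r) = -8*(-4 - 5*6) = -8*(-4 - 30) = -8*(-34) = 272)
d(D) = -2 + D
u = 412/745 (u = -412*(-1/745) = 412/745 ≈ 0.55302)
(d(2 - 1*2)*o(-1))*u = ((-2 + (2 - 1*2))*272)*(412/745) = ((-2 + (2 - 2))*272)*(412/745) = ((-2 + 0)*272)*(412/745) = -2*272*(412/745) = -544*412/745 = -224128/745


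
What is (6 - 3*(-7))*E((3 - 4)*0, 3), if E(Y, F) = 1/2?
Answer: 27/2 ≈ 13.500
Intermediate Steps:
E(Y, F) = ½
(6 - 3*(-7))*E((3 - 4)*0, 3) = (6 - 3*(-7))*(½) = (6 + 21)*(½) = 27*(½) = 27/2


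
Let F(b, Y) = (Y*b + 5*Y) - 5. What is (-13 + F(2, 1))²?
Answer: 121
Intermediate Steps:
F(b, Y) = -5 + 5*Y + Y*b (F(b, Y) = (5*Y + Y*b) - 5 = -5 + 5*Y + Y*b)
(-13 + F(2, 1))² = (-13 + (-5 + 5*1 + 1*2))² = (-13 + (-5 + 5 + 2))² = (-13 + 2)² = (-11)² = 121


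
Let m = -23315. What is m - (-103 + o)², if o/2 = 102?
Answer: -33516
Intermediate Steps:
o = 204 (o = 2*102 = 204)
m - (-103 + o)² = -23315 - (-103 + 204)² = -23315 - 1*101² = -23315 - 1*10201 = -23315 - 10201 = -33516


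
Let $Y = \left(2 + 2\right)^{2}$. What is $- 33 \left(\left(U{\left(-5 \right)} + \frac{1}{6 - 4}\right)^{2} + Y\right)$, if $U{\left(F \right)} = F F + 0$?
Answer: $- \frac{87945}{4} \approx -21986.0$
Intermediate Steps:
$U{\left(F \right)} = F^{2}$ ($U{\left(F \right)} = F^{2} + 0 = F^{2}$)
$Y = 16$ ($Y = 4^{2} = 16$)
$- 33 \left(\left(U{\left(-5 \right)} + \frac{1}{6 - 4}\right)^{2} + Y\right) = - 33 \left(\left(\left(-5\right)^{2} + \frac{1}{6 - 4}\right)^{2} + 16\right) = - 33 \left(\left(25 + \frac{1}{2}\right)^{2} + 16\right) = - 33 \left(\left(\frac{51}{2}\right)^{2} + 16\right) = - 33 \left(\frac{2601}{4} + 16\right) = \left(-33\right) \frac{2665}{4} = - \frac{87945}{4}$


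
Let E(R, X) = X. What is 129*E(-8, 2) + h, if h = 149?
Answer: 407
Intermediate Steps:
129*E(-8, 2) + h = 129*2 + 149 = 258 + 149 = 407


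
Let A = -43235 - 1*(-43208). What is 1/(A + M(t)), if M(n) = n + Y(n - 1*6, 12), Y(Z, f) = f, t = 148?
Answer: 1/133 ≈ 0.0075188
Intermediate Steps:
M(n) = 12 + n (M(n) = n + 12 = 12 + n)
A = -27 (A = -43235 + 43208 = -27)
1/(A + M(t)) = 1/(-27 + (12 + 148)) = 1/(-27 + 160) = 1/133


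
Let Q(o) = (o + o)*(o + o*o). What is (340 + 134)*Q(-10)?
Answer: -853200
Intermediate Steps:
Q(o) = 2*o*(o + o**2) (Q(o) = (2*o)*(o + o**2) = 2*o*(o + o**2))
(340 + 134)*Q(-10) = (340 + 134)*(2*(-10)**2*(1 - 10)) = 474*(2*100*(-9)) = 474*(-1800) = -853200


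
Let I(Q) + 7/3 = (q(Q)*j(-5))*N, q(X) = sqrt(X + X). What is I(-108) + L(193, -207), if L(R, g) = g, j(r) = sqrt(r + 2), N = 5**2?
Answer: -628/3 - 450*sqrt(2) ≈ -845.73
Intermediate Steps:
N = 25
j(r) = sqrt(2 + r)
q(X) = sqrt(2)*sqrt(X) (q(X) = sqrt(2*X) = sqrt(2)*sqrt(X))
I(Q) = -7/3 + 25*I*sqrt(6)*sqrt(Q) (I(Q) = -7/3 + ((sqrt(2)*sqrt(Q))*sqrt(2 - 5))*25 = -7/3 + ((sqrt(2)*sqrt(Q))*sqrt(-3))*25 = -7/3 + ((sqrt(2)*sqrt(Q))*(I*sqrt(3)))*25 = -7/3 + (I*sqrt(6)*sqrt(Q))*25 = -7/3 + 25*I*sqrt(6)*sqrt(Q))
I(-108) + L(193, -207) = (-7/3 + 25*I*sqrt(6)*sqrt(-108)) - 207 = (-7/3 + 25*I*sqrt(6)*(6*I*sqrt(3))) - 207 = (-7/3 - 450*sqrt(2)) - 207 = -628/3 - 450*sqrt(2)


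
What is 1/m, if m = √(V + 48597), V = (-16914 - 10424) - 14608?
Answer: √739/2217 ≈ 0.012262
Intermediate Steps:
V = -41946 (V = -27338 - 14608 = -41946)
m = 3*√739 (m = √(-41946 + 48597) = √6651 = 3*√739 ≈ 81.554)
1/m = 1/(3*√739) = √739/2217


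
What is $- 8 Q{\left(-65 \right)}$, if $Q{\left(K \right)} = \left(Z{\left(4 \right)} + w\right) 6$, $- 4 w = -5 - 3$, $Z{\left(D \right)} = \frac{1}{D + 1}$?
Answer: $- \frac{528}{5} \approx -105.6$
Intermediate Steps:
$Z{\left(D \right)} = \frac{1}{1 + D}$
$w = 2$ ($w = - \frac{-5 - 3}{4} = \left(- \frac{1}{4}\right) \left(-8\right) = 2$)
$Q{\left(K \right)} = \frac{66}{5}$ ($Q{\left(K \right)} = \left(\frac{1}{1 + 4} + 2\right) 6 = \left(\frac{1}{5} + 2\right) 6 = \frac{11}{5} \cdot 6 = \frac{66}{5}$)
$- 8 Q{\left(-65 \right)} = \left(-8\right) \frac{66}{5} = - \frac{528}{5}$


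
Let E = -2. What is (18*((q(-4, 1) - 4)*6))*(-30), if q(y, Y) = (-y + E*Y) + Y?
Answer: 3240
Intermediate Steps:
q(y, Y) = -Y - y (q(y, Y) = (-y - 2*Y) + Y = -Y - y)
(18*((q(-4, 1) - 4)*6))*(-30) = (18*(((-1*1 - 1*(-4)) - 4)*6))*(-30) = (18*(((-1 + 4) - 4)*6))*(-30) = (18*((3 - 4)*6))*(-30) = (18*(-1*6))*(-30) = (18*(-6))*(-30) = -108*(-30) = 3240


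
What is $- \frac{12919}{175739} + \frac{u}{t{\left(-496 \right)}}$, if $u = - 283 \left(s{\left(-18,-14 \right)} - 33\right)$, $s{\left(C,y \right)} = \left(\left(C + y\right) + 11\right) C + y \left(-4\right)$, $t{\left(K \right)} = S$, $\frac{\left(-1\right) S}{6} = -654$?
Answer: $- \frac{19994083093}{689599836} \approx -28.994$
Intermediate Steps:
$S = 3924$ ($S = \left(-6\right) \left(-654\right) = 3924$)
$t{\left(K \right)} = 3924$
$s{\left(C,y \right)} = - 4 y + C \left(11 + C + y\right)$ ($s{\left(C,y \right)} = \left(11 + C + y\right) C - 4 y = C \left(11 + C + y\right) - 4 y = - 4 y + C \left(11 + C + y\right)$)
$u = -113483$ ($u = - 283 \left(\left(\left(-18\right)^{2} - -56 + 11 \left(-18\right) - -252\right) - 33\right) = - 283 \left(\left(324 + 56 - 198 + 252\right) - 33\right) = - 283 \left(434 - 33\right) = \left(-283\right) 401 = -113483$)
$- \frac{12919}{175739} + \frac{u}{t{\left(-496 \right)}} = - \frac{12919}{175739} - \frac{113483}{3924} = - \frac{19994083093}{689599836}$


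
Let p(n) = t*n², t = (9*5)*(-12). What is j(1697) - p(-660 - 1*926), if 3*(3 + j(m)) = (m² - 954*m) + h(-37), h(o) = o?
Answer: 1358734115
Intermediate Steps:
t = -540 (t = 45*(-12) = -540)
j(m) = -46/3 - 318*m + m²/3 (j(m) = -3 + ((m² - 954*m) - 37)/3 = -3 + (-37 + m² - 954*m)/3 = -3 + (-37/3 - 318*m + m²/3) = -46/3 - 318*m + m²/3)
p(n) = -540*n²
j(1697) - p(-660 - 1*926) = (-46/3 - 318*1697 + (⅓)*1697²) - (-540)*(-660 - 1*926)² = (-46/3 - 539646 + (⅓)*2879809) - (-540)*(-660 - 926)² = (-46/3 - 539646 + 2879809/3) - (-540)*(-1586)² = 420275 - (-540)*2515396 = 420275 - 1*(-1358313840) = 420275 + 1358313840 = 1358734115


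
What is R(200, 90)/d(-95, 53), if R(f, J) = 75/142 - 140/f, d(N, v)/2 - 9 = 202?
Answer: -61/149810 ≈ -0.00040718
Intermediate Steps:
d(N, v) = 422 (d(N, v) = 18 + 2*202 = 18 + 404 = 422)
R(f, J) = 75/142 - 140/f (R(f, J) = 75*(1/142) - 140/f = 75/142 - 140/f)
R(200, 90)/d(-95, 53) = (75/142 - 140/200)/422 = (75/142 - 140*1/200)*(1/422) = (75/142 - 7/10)*(1/422) = -61/355*1/422 = -61/149810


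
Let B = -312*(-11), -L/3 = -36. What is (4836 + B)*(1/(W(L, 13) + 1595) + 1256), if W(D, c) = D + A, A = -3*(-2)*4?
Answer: 17934226284/1727 ≈ 1.0385e+7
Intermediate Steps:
L = 108 (L = -3*(-36) = 108)
A = 24 (A = 6*4 = 24)
B = 3432
W(D, c) = 24 + D (W(D, c) = D + 24 = 24 + D)
(4836 + B)*(1/(W(L, 13) + 1595) + 1256) = (4836 + 3432)*(1/((24 + 108) + 1595) + 1256) = 8268*(1/(132 + 1595) + 1256) = 8268*(1/1727 + 1256) = 8268*(2169113/1727) = 17934226284/1727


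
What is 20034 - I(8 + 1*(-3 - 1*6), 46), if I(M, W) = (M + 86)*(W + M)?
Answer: 16209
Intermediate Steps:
I(M, W) = (86 + M)*(M + W)
20034 - I(8 + 1*(-3 - 1*6), 46) = 20034 - ((8 + 1*(-3 - 1*6))² + 86*(8 + 1*(-3 - 1*6)) + 86*46 + (8 + 1*(-3 - 1*6))*46) = 20034 - ((8 + 1*(-3 - 6))² + 86*(8 + 1*(-3 - 6)) + 3956 + (8 + 1*(-3 - 6))*46) = 20034 - ((8 + 1*(-9))² + 86*(8 + 1*(-9)) + 3956 + (8 + 1*(-9))*46) = 20034 - ((8 - 9)² + 86*(8 - 9) + 3956 + (8 - 9)*46) = 20034 - ((-1)² + 86*(-1) + 3956 - 1*46) = 20034 - (1 - 86 + 3956 - 46) = 20034 - 1*3825 = 20034 - 3825 = 16209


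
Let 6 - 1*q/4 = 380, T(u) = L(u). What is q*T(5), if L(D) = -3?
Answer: 4488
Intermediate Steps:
T(u) = -3
q = -1496 (q = 24 - 4*380 = 24 - 1520 = -1496)
q*T(5) = -1496*(-3) = 4488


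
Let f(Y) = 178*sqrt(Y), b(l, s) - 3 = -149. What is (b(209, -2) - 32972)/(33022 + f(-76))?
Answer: -14389771/14379743 + 2947502*I*sqrt(19)/273215117 ≈ -1.0007 + 0.047025*I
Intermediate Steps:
b(l, s) = -146 (b(l, s) = 3 - 149 = -146)
(b(209, -2) - 32972)/(33022 + f(-76)) = (-146 - 32972)/(33022 + 178*sqrt(-76)) = -33118/(33022 + 178*(2*I*sqrt(19))) = -33118/(33022 + 356*I*sqrt(19))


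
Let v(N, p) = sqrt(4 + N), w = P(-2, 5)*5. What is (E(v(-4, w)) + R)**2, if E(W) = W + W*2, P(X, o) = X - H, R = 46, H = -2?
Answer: 2116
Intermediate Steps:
P(X, o) = 2 + X (P(X, o) = X - 1*(-2) = X + 2 = 2 + X)
w = 0 (w = (2 - 2)*5 = 0*5 = 0)
E(W) = 3*W (E(W) = W + 2*W = 3*W)
(E(v(-4, w)) + R)**2 = (3*sqrt(4 - 4) + 46)**2 = (3*sqrt(0) + 46)**2 = (3*0 + 46)**2 = (0 + 46)**2 = 46**2 = 2116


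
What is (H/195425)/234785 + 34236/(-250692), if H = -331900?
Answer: -5236429175201/38341551981395 ≈ -0.13657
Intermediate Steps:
(H/195425)/234785 + 34236/(-250692) = -331900/195425/234785 + 34236/(-250692) = -331900*1/195425*(1/234785) + 34236*(-1/250692) = -13276/7817*1/234785 - 2853/20891 = -13276/1835314345 - 2853/20891 = -5236429175201/38341551981395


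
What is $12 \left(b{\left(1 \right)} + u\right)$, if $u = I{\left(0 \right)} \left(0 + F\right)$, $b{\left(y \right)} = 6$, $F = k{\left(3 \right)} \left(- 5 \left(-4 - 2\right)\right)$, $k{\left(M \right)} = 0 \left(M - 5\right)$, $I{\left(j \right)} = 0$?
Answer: $72$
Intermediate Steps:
$k{\left(M \right)} = 0$ ($k{\left(M \right)} = 0 \left(-5 + M\right) = 0$)
$F = 0$ ($F = 0 \left(- 5 \left(-4 - 2\right)\right) = 0 \left(\left(-5\right) \left(-6\right)\right) = 0 \cdot 30 = 0$)
$u = 0$ ($u = 0 \left(0 + 0\right) = 0 \cdot 0 = 0$)
$12 \left(b{\left(1 \right)} + u\right) = 12 \left(6 + 0\right) = 12 \cdot 6 = 72$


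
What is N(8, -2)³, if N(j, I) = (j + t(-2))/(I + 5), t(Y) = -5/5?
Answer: 343/27 ≈ 12.704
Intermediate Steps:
t(Y) = -1 (t(Y) = -5*⅕ = -1)
N(j, I) = (-1 + j)/(5 + I) (N(j, I) = (j - 1)/(I + 5) = (-1 + j)/(5 + I))
N(8, -2)³ = ((-1 + 8)/(5 - 2))³ = (7/3)³ = 343/27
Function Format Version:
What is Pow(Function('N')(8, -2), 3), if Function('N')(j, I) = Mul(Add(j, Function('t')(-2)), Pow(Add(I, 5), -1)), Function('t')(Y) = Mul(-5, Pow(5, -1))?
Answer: Rational(343, 27) ≈ 12.704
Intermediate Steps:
Function('t')(Y) = -1 (Function('t')(Y) = Mul(-5, Rational(1, 5)) = -1)
Function('N')(j, I) = Mul(Pow(Add(5, I), -1), Add(-1, j)) (Function('N')(j, I) = Mul(Add(j, -1), Pow(Add(I, 5), -1)) = Mul(Add(-1, j), Pow(Add(5, I), -1)) = Mul(Pow(Add(5, I), -1), Add(-1, j)))
Pow(Function('N')(8, -2), 3) = Pow(Mul(Pow(Add(5, -2), -1), Add(-1, 8)), 3) = Pow(Mul(Pow(3, -1), 7), 3) = Pow(Mul(Rational(1, 3), 7), 3) = Pow(Rational(7, 3), 3) = Rational(343, 27)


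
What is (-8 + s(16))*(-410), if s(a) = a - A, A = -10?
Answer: -7380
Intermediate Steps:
s(a) = 10 + a (s(a) = a - 1*(-10) = a + 10 = 10 + a)
(-8 + s(16))*(-410) = (-8 + (10 + 16))*(-410) = (-8 + 26)*(-410) = 18*(-410) = -7380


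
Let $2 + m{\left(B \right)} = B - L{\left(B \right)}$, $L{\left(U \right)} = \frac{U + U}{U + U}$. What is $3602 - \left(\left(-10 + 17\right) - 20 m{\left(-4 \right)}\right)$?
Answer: $3455$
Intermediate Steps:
$L{\left(U \right)} = 1$ ($L{\left(U \right)} = \frac{2 U}{2 U} = 2 U \frac{1}{2 U} = 1$)
$m{\left(B \right)} = -3 + B$ ($m{\left(B \right)} = -2 + \left(B - 1\right) = -2 + \left(-1 + B\right) = -3 + B$)
$3602 - \left(\left(-10 + 17\right) - 20 m{\left(-4 \right)}\right) = 3602 - \left(\left(-10 + 17\right) - 20 \left(-3 - 4\right)\right) = 3602 - \left(7 - -140\right) = 3602 - \left(7 + 140\right) = 3602 - 147 = 3455$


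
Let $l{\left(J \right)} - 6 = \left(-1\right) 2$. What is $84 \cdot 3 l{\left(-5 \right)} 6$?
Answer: $6048$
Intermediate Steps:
$l{\left(J \right)} = 4$ ($l{\left(J \right)} = 6 - 2 = 4$)
$84 \cdot 3 l{\left(-5 \right)} 6 = 84 \cdot 3 \cdot 4 \cdot 6 = 84 \cdot 12 \cdot 6 = 84 \cdot 72 = 6048$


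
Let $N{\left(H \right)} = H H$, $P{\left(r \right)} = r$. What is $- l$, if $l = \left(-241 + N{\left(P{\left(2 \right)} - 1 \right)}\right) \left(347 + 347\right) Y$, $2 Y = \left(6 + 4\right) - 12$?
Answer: $-166560$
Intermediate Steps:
$N{\left(H \right)} = H^{2}$
$Y = -1$ ($Y = \frac{\left(6 + 4\right) - 12}{2} = \frac{10 - 12}{2} = \frac{1}{2} \left(-2\right) = -1$)
$l = 166560$ ($l = \left(-241 + \left(2 - 1\right)^{2}\right) \left(347 + 347\right) \left(-1\right) = \left(-241 + \left(2 - 1\right)^{2}\right) 694 \left(-1\right) = \left(-241 + 1^{2}\right) 694 \left(-1\right) = \left(-241 + 1\right) 694 \left(-1\right) = \left(-240\right) 694 \left(-1\right) = \left(-166560\right) \left(-1\right) = 166560$)
$- l = \left(-1\right) 166560 = -166560$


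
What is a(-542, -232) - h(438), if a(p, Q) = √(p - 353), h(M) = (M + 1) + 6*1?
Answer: -445 + I*√895 ≈ -445.0 + 29.917*I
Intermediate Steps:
h(M) = 7 + M (h(M) = (1 + M) + 6 = 7 + M)
a(p, Q) = √(-353 + p)
a(-542, -232) - h(438) = √(-353 - 542) - (7 + 438) = √(-895) - 1*445 = I*√895 - 445 = -445 + I*√895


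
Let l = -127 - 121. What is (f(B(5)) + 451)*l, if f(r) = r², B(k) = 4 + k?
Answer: -131936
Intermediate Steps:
l = -248
(f(B(5)) + 451)*l = ((4 + 5)² + 451)*(-248) = (9² + 451)*(-248) = (81 + 451)*(-248) = 532*(-248) = -131936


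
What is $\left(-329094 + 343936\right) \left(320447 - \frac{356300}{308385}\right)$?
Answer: $\frac{41905620217754}{8811} \approx 4.7561 \cdot 10^{9}$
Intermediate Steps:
$\left(-329094 + 343936\right) \left(320447 - \frac{356300}{308385}\right) = 14842 \left(320447 - \frac{10180}{8811}\right) = 14842 \cdot \frac{2823448337}{8811} = \frac{41905620217754}{8811}$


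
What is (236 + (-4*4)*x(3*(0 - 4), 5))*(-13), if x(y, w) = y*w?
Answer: -15548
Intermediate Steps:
x(y, w) = w*y
(236 + (-4*4)*x(3*(0 - 4), 5))*(-13) = (236 + (-4*4)*(5*(3*(0 - 4))))*(-13) = (236 - 80*3*(-4))*(-13) = (236 - 80*(-12))*(-13) = (236 - 16*(-60))*(-13) = (236 + 960)*(-13) = 1196*(-13) = -15548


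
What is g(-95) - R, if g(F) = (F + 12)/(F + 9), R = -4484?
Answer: 385707/86 ≈ 4485.0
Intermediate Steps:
g(F) = (12 + F)/(9 + F)
g(-95) - R = (12 - 95)/(9 - 95) - 1*(-4484) = -83/(-86) + 4484 = -1/86*(-83) + 4484 = 83/86 + 4484 = 385707/86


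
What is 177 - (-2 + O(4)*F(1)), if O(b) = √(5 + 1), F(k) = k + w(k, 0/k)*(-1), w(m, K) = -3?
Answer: 179 - 4*√6 ≈ 169.20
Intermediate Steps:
F(k) = 3 + k (F(k) = k - 3*(-1) = k + 3 = 3 + k)
O(b) = √6
177 - (-2 + O(4)*F(1)) = 177 - (-2 + √6*(3 + 1)) = 177 - (-2 + √6*4) = 177 - (-2 + 4*√6) = 177 + (2 - 4*√6) = 179 - 4*√6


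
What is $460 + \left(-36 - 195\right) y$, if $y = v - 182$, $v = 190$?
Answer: $-1388$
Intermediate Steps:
$y = 8$ ($y = 190 - 182 = 8$)
$460 + \left(-36 - 195\right) y = 460 + \left(-36 - 195\right) 8 = 460 - 1848 = -1388$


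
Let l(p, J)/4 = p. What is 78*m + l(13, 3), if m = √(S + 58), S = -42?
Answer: 364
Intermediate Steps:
l(p, J) = 4*p
m = 4 (m = √(-42 + 58) = √16 = 4)
78*m + l(13, 3) = 78*4 + 4*13 = 312 + 52 = 364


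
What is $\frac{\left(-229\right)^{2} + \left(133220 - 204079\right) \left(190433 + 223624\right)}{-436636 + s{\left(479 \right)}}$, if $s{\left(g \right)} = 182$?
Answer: $\frac{14669806261}{218227} \approx 67223.0$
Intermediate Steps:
$\frac{\left(-229\right)^{2} + \left(133220 - 204079\right) \left(190433 + 223624\right)}{-436636 + s{\left(479 \right)}} = \frac{\left(-229\right)^{2} + \left(133220 - 204079\right) \left(190433 + 223624\right)}{-436636 + 182} = \frac{52441 - 29339664963}{-436454} = \left(52441 - 29339664963\right) \left(- \frac{1}{436454}\right) = \left(-29339612522\right) \left(- \frac{1}{436454}\right) = \frac{14669806261}{218227}$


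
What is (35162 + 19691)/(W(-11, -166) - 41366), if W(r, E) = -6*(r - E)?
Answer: -54853/42296 ≈ -1.2969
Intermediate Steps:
W(r, E) = -6*r + 6*E
(35162 + 19691)/(W(-11, -166) - 41366) = (35162 + 19691)/((-6*(-11) + 6*(-166)) - 41366) = 54853/((66 - 996) - 41366) = 54853/(-930 - 41366) = 54853/(-42296) = 54853*(-1/42296) = -54853/42296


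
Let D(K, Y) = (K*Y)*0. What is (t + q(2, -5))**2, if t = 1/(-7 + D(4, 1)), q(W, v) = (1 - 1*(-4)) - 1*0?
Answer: 1156/49 ≈ 23.592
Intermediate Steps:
D(K, Y) = 0
q(W, v) = 5 (q(W, v) = (1 + 4) + 0 = 5 + 0 = 5)
t = -1/7 (t = 1/(-7 + 0) = 1/(-7) = -1/7 ≈ -0.14286)
(t + q(2, -5))**2 = (-1/7 + 5)**2 = (34/7)**2 = 1156/49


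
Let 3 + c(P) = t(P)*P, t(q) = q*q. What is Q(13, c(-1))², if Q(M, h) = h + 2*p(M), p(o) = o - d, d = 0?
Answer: 484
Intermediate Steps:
p(o) = o (p(o) = o - 1*0 = o + 0 = o)
t(q) = q²
c(P) = -3 + P³ (c(P) = -3 + P²*P = -3 + P³)
Q(M, h) = h + 2*M
Q(13, c(-1))² = ((-3 + (-1)³) + 2*13)² = ((-3 - 1) + 26)² = (-4 + 26)² = 22² = 484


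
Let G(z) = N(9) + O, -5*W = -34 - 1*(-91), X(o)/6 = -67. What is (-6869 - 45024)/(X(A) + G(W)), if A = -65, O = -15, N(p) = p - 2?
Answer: 51893/410 ≈ 126.57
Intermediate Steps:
N(p) = -2 + p
X(o) = -402 (X(o) = 6*(-67) = -402)
W = -57/5 (W = -(-34 - 1*(-91))/5 = -(-34 + 91)/5 = -1/5*57 = -57/5 ≈ -11.400)
G(z) = -8 (G(z) = (-2 + 9) - 15 = 7 - 15 = -8)
(-6869 - 45024)/(X(A) + G(W)) = (-6869 - 45024)/(-402 - 8) = -51893/(-410) = -51893*(-1/410) = 51893/410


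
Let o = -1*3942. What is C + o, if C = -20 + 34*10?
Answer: -3622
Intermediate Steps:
C = 320 (C = -20 + 340 = 320)
o = -3942
C + o = 320 - 3942 = -3622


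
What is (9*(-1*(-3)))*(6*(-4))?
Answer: -648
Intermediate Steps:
(9*(-1*(-3)))*(6*(-4)) = (9*3)*(-24) = 27*(-24) = -648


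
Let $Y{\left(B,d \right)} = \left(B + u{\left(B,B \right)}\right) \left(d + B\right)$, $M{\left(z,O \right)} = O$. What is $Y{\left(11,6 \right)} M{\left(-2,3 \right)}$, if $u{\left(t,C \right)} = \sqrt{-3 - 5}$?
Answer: $561 + 102 i \sqrt{2} \approx 561.0 + 144.25 i$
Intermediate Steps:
$u{\left(t,C \right)} = 2 i \sqrt{2}$ ($u{\left(t,C \right)} = \sqrt{-8} = 2 i \sqrt{2}$)
$Y{\left(B,d \right)} = \left(B + d\right) \left(B + 2 i \sqrt{2}\right)$ ($Y{\left(B,d \right)} = \left(B + 2 i \sqrt{2}\right) \left(d + B\right) = \left(B + 2 i \sqrt{2}\right) \left(B + d\right) = \left(B + d\right) \left(B + 2 i \sqrt{2}\right)$)
$Y{\left(11,6 \right)} M{\left(-2,3 \right)} = \left(11^{2} + 11 \cdot 6 + 2 i 11 \sqrt{2} + 2 i 6 \sqrt{2}\right) 3 = \left(121 + 66 + 22 i \sqrt{2} + 12 i \sqrt{2}\right) 3 = \left(187 + 34 i \sqrt{2}\right) 3 = 561 + 102 i \sqrt{2}$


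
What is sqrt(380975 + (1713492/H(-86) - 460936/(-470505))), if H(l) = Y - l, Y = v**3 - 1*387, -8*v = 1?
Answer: sqrt(4474327249190638504225695)/3452901765 ≈ 612.60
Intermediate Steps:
v = -1/8 (v = -1/8*1 = -1/8 ≈ -0.12500)
Y = -198145/512 (Y = (-1/8)**3 - 1*387 = -1/512 - 387 = -198145/512 ≈ -387.00)
H(l) = -198145/512 - l
sqrt(380975 + (1713492/H(-86) - 460936/(-470505))) = sqrt(380975 + (1713492/(-198145/512 - 1*(-86)) - 460936/(-470505))) = sqrt(380975 + (1713492/(-198145/512 + 86) - 460936*(-1/470505))) = sqrt(380975 + (1713492/(-154113/512) + 65848/67215)) = sqrt(380975 + (1713492*(-512/154113) + 65848/67215)) = sqrt(380975 + (-292435968/51371 + 65848/67215)) = sqrt(380975 - 19652700911512/3452901765) = sqrt(1295816549009363/3452901765) = sqrt(4474327249190638504225695)/3452901765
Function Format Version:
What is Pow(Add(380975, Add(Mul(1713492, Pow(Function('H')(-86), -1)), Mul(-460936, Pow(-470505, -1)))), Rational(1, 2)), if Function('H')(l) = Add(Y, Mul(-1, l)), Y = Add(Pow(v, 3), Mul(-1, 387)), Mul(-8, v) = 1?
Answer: Mul(Rational(1, 3452901765), Pow(4474327249190638504225695, Rational(1, 2))) ≈ 612.60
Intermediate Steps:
v = Rational(-1, 8) (v = Mul(Rational(-1, 8), 1) = Rational(-1, 8) ≈ -0.12500)
Y = Rational(-198145, 512) (Y = Add(Pow(Rational(-1, 8), 3), Mul(-1, 387)) = Add(Rational(-1, 512), -387) = Rational(-198145, 512) ≈ -387.00)
Function('H')(l) = Add(Rational(-198145, 512), Mul(-1, l))
Pow(Add(380975, Add(Mul(1713492, Pow(Function('H')(-86), -1)), Mul(-460936, Pow(-470505, -1)))), Rational(1, 2)) = Pow(Add(380975, Add(Mul(1713492, Pow(Add(Rational(-198145, 512), Mul(-1, -86)), -1)), Mul(-460936, Pow(-470505, -1)))), Rational(1, 2)) = Pow(Add(380975, Add(Mul(1713492, Pow(Add(Rational(-198145, 512), 86), -1)), Mul(-460936, Rational(-1, 470505)))), Rational(1, 2)) = Pow(Add(380975, Add(Mul(1713492, Pow(Rational(-154113, 512), -1)), Rational(65848, 67215))), Rational(1, 2)) = Pow(Add(380975, Add(Mul(1713492, Rational(-512, 154113)), Rational(65848, 67215))), Rational(1, 2)) = Pow(Add(380975, Add(Rational(-292435968, 51371), Rational(65848, 67215))), Rational(1, 2)) = Pow(Add(380975, Rational(-19652700911512, 3452901765)), Rational(1, 2)) = Pow(Rational(1295816549009363, 3452901765), Rational(1, 2)) = Mul(Rational(1, 3452901765), Pow(4474327249190638504225695, Rational(1, 2)))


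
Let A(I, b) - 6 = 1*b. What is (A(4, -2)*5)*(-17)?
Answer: -340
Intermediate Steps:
A(I, b) = 6 + b (A(I, b) = 6 + 1*b = 6 + b)
(A(4, -2)*5)*(-17) = ((6 - 2)*5)*(-17) = (4*5)*(-17) = 20*(-17) = -340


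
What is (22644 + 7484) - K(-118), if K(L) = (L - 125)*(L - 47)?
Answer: -9967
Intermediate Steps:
K(L) = (-125 + L)*(-47 + L)
(22644 + 7484) - K(-118) = (22644 + 7484) - (5875 + (-118)² - 172*(-118)) = 30128 - (5875 + 13924 + 20296) = 30128 - 1*40095 = 30128 - 40095 = -9967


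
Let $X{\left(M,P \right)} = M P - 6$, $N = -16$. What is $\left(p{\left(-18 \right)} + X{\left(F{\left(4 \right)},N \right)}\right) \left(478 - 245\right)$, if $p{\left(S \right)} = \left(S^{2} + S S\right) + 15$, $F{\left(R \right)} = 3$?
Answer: $141897$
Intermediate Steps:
$X{\left(M,P \right)} = -6 + M P$
$p{\left(S \right)} = 15 + 2 S^{2}$ ($p{\left(S \right)} = \left(S^{2} + S^{2}\right) + 15 = 2 S^{2} + 15 = 15 + 2 S^{2}$)
$\left(p{\left(-18 \right)} + X{\left(F{\left(4 \right)},N \right)}\right) \left(478 - 245\right) = \left(\left(15 + 2 \left(-18\right)^{2}\right) + \left(-6 + 3 \left(-16\right)\right)\right) \left(478 - 245\right) = \left(\left(15 + 2 \cdot 324\right) - 54\right) 233 = \left(\left(15 + 648\right) - 54\right) 233 = \left(663 - 54\right) 233 = 609 \cdot 233 = 141897$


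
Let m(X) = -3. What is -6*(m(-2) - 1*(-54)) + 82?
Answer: -224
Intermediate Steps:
-6*(m(-2) - 1*(-54)) + 82 = -6*(-3 - 1*(-54)) + 82 = -6*(-3 + 54) + 82 = -6*51 + 82 = -306 + 82 = -224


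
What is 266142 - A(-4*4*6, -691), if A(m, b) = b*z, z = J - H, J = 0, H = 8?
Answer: 260614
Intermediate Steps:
z = -8 (z = 0 - 1*8 = 0 - 8 = -8)
A(m, b) = -8*b (A(m, b) = b*(-8) = -8*b)
266142 - A(-4*4*6, -691) = 266142 - (-8)*(-691) = 266142 - 1*5528 = 266142 - 5528 = 260614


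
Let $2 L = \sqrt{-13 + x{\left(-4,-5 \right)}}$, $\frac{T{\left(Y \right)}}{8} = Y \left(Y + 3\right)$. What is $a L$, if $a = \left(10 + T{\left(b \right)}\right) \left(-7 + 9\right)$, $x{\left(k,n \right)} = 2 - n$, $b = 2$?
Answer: $90 i \sqrt{6} \approx 220.45 i$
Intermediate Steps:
$T{\left(Y \right)} = 8 Y \left(3 + Y\right)$ ($T{\left(Y \right)} = 8 Y \left(Y + 3\right) = 8 Y \left(3 + Y\right)$)
$a = 180$ ($a = \left(10 + 8 \cdot 2 \left(3 + 2\right)\right) \left(-7 + 9\right) = \left(10 + 8 \cdot 2 \cdot 5\right) 2 = \left(10 + 80\right) 2 = 90 \cdot 2 = 180$)
$L = \frac{i \sqrt{6}}{2}$ ($L = \frac{\sqrt{-13 + \left(2 - -5\right)}}{2} = \frac{\sqrt{-13 + \left(2 + 5\right)}}{2} = \frac{\sqrt{-13 + 7}}{2} = \frac{\sqrt{-6}}{2} = \frac{i \sqrt{6}}{2} \approx 1.2247 i$)
$a L = 180 \frac{i \sqrt{6}}{2} = 90 i \sqrt{6}$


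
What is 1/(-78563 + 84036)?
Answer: 1/5473 ≈ 0.00018272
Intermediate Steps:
1/(-78563 + 84036) = 1/5473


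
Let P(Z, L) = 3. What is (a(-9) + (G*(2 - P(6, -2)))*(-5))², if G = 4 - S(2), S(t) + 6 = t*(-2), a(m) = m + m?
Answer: 2704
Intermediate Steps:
a(m) = 2*m
S(t) = -6 - 2*t (S(t) = -6 + t*(-2) = -6 - 2*t)
G = 14 (G = 4 - (-6 - 2*2) = 4 - (-6 - 4) = 4 - 1*(-10) = 4 + 10 = 14)
(a(-9) + (G*(2 - P(6, -2)))*(-5))² = (2*(-9) + (14*(2 - 1*3))*(-5))² = (-18 + (14*(2 - 3))*(-5))² = (-18 + (14*(-1))*(-5))² = (-18 - 14*(-5))² = (-18 + 70)² = 52² = 2704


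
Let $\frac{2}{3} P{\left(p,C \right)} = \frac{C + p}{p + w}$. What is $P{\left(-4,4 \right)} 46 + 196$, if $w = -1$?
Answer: $196$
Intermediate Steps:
$P{\left(p,C \right)} = \frac{3 \left(C + p\right)}{2 \left(-1 + p\right)}$ ($P{\left(p,C \right)} = \frac{3 \frac{C + p}{p - 1}}{2} = \frac{3 \frac{C + p}{-1 + p}}{2} = \frac{3 \left(C + p\right)}{2 \left(-1 + p\right)}$)
$P{\left(-4,4 \right)} 46 + 196 = \frac{3 \left(4 - 4\right)}{2 \left(-1 - 4\right)} 46 + 196 = \frac{3}{2} \frac{1}{-5} \cdot 0 \cdot 46 + 196 = \frac{3}{2} \left(- \frac{1}{5}\right) 0 \cdot 46 + 196 = 0 \cdot 46 + 196 = 0 + 196 = 196$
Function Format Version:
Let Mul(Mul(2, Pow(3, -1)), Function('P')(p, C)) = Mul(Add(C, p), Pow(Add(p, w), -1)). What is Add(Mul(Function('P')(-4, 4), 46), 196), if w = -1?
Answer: 196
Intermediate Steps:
Function('P')(p, C) = Mul(Rational(3, 2), Pow(Add(-1, p), -1), Add(C, p)) (Function('P')(p, C) = Mul(Rational(3, 2), Mul(Add(C, p), Pow(Add(p, -1), -1))) = Mul(Rational(3, 2), Mul(Add(C, p), Pow(Add(-1, p), -1))) = Mul(Rational(3, 2), Mul(Pow(Add(-1, p), -1), Add(C, p))) = Mul(Rational(3, 2), Pow(Add(-1, p), -1), Add(C, p)))
Add(Mul(Function('P')(-4, 4), 46), 196) = Add(Mul(Mul(Rational(3, 2), Pow(Add(-1, -4), -1), Add(4, -4)), 46), 196) = Add(Mul(Mul(Rational(3, 2), Pow(-5, -1), 0), 46), 196) = Add(Mul(Mul(Rational(3, 2), Rational(-1, 5), 0), 46), 196) = Add(Mul(0, 46), 196) = Add(0, 196) = 196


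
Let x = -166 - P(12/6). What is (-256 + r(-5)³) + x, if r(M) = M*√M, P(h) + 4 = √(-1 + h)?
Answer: -419 + 625*I*√5 ≈ -419.0 + 1397.5*I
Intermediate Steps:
P(h) = -4 + √(-1 + h)
r(M) = M^(3/2)
x = -163 (x = -166 - (-4 + √(-1 + 12/6)) = -166 - (-4 + √(-1 + 12*(⅙))) = -166 - (-4 + √(-1 + 2)) = -166 - (-4 + √1) = -166 - (-4 + 1) = -166 - 1*(-3) = -166 + 3 = -163)
(-256 + r(-5)³) + x = (-256 + ((-5)^(3/2))³) - 163 = (-256 + (-5*I*√5)³) - 163 = (-256 + 625*I*√5) - 163 = -419 + 625*I*√5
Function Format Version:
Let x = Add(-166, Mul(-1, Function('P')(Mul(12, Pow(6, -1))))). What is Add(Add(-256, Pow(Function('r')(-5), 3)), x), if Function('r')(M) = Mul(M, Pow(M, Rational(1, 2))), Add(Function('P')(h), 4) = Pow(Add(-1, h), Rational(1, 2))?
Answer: Add(-419, Mul(625, I, Pow(5, Rational(1, 2)))) ≈ Add(-419.00, Mul(1397.5, I))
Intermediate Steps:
Function('P')(h) = Add(-4, Pow(Add(-1, h), Rational(1, 2)))
Function('r')(M) = Pow(M, Rational(3, 2))
x = -163 (x = Add(-166, Mul(-1, Add(-4, Pow(Add(-1, Mul(12, Pow(6, -1))), Rational(1, 2))))) = Add(-166, Mul(-1, Add(-4, Pow(Add(-1, Mul(12, Rational(1, 6))), Rational(1, 2))))) = Add(-166, Mul(-1, Add(-4, Pow(Add(-1, 2), Rational(1, 2))))) = Add(-166, Mul(-1, Add(-4, Pow(1, Rational(1, 2))))) = Add(-166, Mul(-1, Add(-4, 1))) = Add(-166, Mul(-1, -3)) = Add(-166, 3) = -163)
Add(Add(-256, Pow(Function('r')(-5), 3)), x) = Add(Add(-256, Pow(Pow(-5, Rational(3, 2)), 3)), -163) = Add(Add(-256, Pow(Mul(-5, I, Pow(5, Rational(1, 2))), 3)), -163) = Add(Add(-256, Mul(625, I, Pow(5, Rational(1, 2)))), -163) = Add(-419, Mul(625, I, Pow(5, Rational(1, 2))))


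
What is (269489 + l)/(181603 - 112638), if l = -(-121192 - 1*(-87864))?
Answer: 302817/68965 ≈ 4.3909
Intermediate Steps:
l = 33328 (l = -(-121192 + 87864) = -1*(-33328) = 33328)
(269489 + l)/(181603 - 112638) = (269489 + 33328)/(181603 - 112638) = 302817/68965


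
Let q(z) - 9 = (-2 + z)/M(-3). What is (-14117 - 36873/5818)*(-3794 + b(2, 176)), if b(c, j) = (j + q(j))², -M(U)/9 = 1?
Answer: -17490863094677/52362 ≈ -3.3404e+8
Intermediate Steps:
M(U) = -9 (M(U) = -9*1 = -9)
q(z) = 83/9 - z/9 (q(z) = 9 + (-2 + z)/(-9) = 9 + (-2 + z)*(-⅑) = 9 + (2/9 - z/9) = 83/9 - z/9)
b(c, j) = (83/9 + 8*j/9)² (b(c, j) = (j + (83/9 - j/9))² = (83/9 + 8*j/9)²)
(-14117 - 36873/5818)*(-3794 + b(2, 176)) = (-14117 - 36873/5818)*(-3794 + (83 + 8*176)²/81) = (-14117 - 36873*1/5818)*(-3794 + (83 + 1408)²/81) = (-14117 - 36873/5818)*(-3794 + (1/81)*1491²) = -82169579*(-3794 + (1/81)*2223081)/5818 = -82169579*(-3794 + 247009/9)/5818 = -82169579/5818*212863/9 = -17490863094677/52362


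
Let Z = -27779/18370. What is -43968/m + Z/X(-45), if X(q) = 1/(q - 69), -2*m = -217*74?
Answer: 12309296607/73746365 ≈ 166.91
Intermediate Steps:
m = 8029 (m = -(-217)*74/2 = -½*(-16058) = 8029)
X(q) = 1/(-69 + q)
Z = -27779/18370 (Z = -27779*1/18370 = -27779/18370 ≈ -1.5122)
-43968/m + Z/X(-45) = -43968/8029 - 27779/(18370*(1/(-69 - 45))) = -43968*1/8029 - 27779/(18370*(1/(-114))) = -43968/8029 - 27779/(18370*(-1/114)) = -43968/8029 - 27779/18370*(-114) = -43968/8029 + 1583403/9185 = 12309296607/73746365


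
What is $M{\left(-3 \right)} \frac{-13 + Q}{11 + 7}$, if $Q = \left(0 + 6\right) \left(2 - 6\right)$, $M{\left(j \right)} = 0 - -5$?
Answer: $- \frac{185}{18} \approx -10.278$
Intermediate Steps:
$M{\left(j \right)} = 5$ ($M{\left(j \right)} = 0 + 5 = 5$)
$Q = -24$ ($Q = 6 \left(-4\right) = -24$)
$M{\left(-3 \right)} \frac{-13 + Q}{11 + 7} = 5 \frac{-13 - 24}{11 + 7} = 5 \left(- \frac{37}{18}\right) = - \frac{185}{18}$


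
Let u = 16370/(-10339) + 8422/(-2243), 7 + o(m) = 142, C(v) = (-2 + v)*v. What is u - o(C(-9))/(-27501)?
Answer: -1133766570691/212586185959 ≈ -5.3332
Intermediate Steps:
C(v) = v*(-2 + v)
o(m) = 135 (o(m) = -7 + 142 = 135)
u = -123792968/23190377 (u = 16370*(-1/10339) + 8422*(-1/2243) = -16370/10339 - 8422/2243 = -123792968/23190377 ≈ -5.3381)
u - o(C(-9))/(-27501) = -123792968/23190377 - 135/(-27501) = -123792968/23190377 - 135*(-1)/27501 = -123792968/23190377 - 1*(-45/9167) = -123792968/23190377 + 45/9167 = -1133766570691/212586185959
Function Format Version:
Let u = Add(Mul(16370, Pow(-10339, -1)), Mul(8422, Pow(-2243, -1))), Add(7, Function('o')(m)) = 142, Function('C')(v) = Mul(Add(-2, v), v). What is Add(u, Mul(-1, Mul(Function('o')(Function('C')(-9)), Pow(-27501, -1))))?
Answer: Rational(-1133766570691, 212586185959) ≈ -5.3332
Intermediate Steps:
Function('C')(v) = Mul(v, Add(-2, v))
Function('o')(m) = 135 (Function('o')(m) = Add(-7, 142) = 135)
u = Rational(-123792968, 23190377) (u = Add(Mul(16370, Rational(-1, 10339)), Mul(8422, Rational(-1, 2243))) = Add(Rational(-16370, 10339), Rational(-8422, 2243)) = Rational(-123792968, 23190377) ≈ -5.3381)
Add(u, Mul(-1, Mul(Function('o')(Function('C')(-9)), Pow(-27501, -1)))) = Add(Rational(-123792968, 23190377), Mul(-1, Mul(135, Pow(-27501, -1)))) = Add(Rational(-123792968, 23190377), Mul(-1, Mul(135, Rational(-1, 27501)))) = Add(Rational(-123792968, 23190377), Mul(-1, Rational(-45, 9167))) = Add(Rational(-123792968, 23190377), Rational(45, 9167)) = Rational(-1133766570691, 212586185959)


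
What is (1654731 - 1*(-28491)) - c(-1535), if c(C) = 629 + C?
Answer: 1684128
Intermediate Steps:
(1654731 - 1*(-28491)) - c(-1535) = (1654731 - 1*(-28491)) - (629 - 1535) = (1654731 + 28491) - 1*(-906) = 1683222 + 906 = 1684128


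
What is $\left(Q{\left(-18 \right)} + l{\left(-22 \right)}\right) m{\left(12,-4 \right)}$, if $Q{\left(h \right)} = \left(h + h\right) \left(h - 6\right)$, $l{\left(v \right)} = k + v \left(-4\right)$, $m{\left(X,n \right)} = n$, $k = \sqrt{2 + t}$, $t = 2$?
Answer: $-3816$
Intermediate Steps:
$k = 2$ ($k = \sqrt{2 + 2} = \sqrt{4} = 2$)
$l{\left(v \right)} = 2 - 4 v$ ($l{\left(v \right)} = 2 + v \left(-4\right) = 2 - 4 v$)
$Q{\left(h \right)} = 2 h \left(-6 + h\right)$
$\left(Q{\left(-18 \right)} + l{\left(-22 \right)}\right) m{\left(12,-4 \right)} = \left(2 \left(-18\right) \left(-6 - 18\right) + \left(2 - -88\right)\right) \left(-4\right) = \left(2 \left(-18\right) \left(-24\right) + \left(2 + 88\right)\right) \left(-4\right) = \left(864 + 90\right) \left(-4\right) = 954 \left(-4\right) = -3816$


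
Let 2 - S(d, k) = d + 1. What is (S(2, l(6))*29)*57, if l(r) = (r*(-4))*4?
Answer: -1653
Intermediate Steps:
l(r) = -16*r (l(r) = -4*r*4 = -16*r)
S(d, k) = 1 - d (S(d, k) = 2 - (d + 1) = 2 - (1 + d) = 2 + (-1 - d) = 1 - d)
(S(2, l(6))*29)*57 = ((1 - 1*2)*29)*57 = ((1 - 2)*29)*57 = -1*29*57 = -29*57 = -1653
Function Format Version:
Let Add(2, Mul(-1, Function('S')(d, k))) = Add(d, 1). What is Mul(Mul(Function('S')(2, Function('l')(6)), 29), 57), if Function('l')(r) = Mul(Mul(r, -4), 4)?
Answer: -1653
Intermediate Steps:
Function('l')(r) = Mul(-16, r) (Function('l')(r) = Mul(Mul(-4, r), 4) = Mul(-16, r))
Function('S')(d, k) = Add(1, Mul(-1, d)) (Function('S')(d, k) = Add(2, Mul(-1, Add(d, 1))) = Add(2, Mul(-1, Add(1, d))) = Add(2, Add(-1, Mul(-1, d))) = Add(1, Mul(-1, d)))
Mul(Mul(Function('S')(2, Function('l')(6)), 29), 57) = Mul(Mul(Add(1, Mul(-1, 2)), 29), 57) = Mul(Mul(Add(1, -2), 29), 57) = Mul(Mul(-1, 29), 57) = Mul(-29, 57) = -1653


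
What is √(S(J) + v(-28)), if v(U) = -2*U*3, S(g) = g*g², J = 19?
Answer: √7027 ≈ 83.827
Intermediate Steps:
S(g) = g³
v(U) = -6*U
√(S(J) + v(-28)) = √(19³ - 6*(-28)) = √(6859 + 168) = √7027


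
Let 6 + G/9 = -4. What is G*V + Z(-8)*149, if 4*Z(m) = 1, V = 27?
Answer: -9571/4 ≈ -2392.8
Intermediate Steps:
G = -90 (G = -54 + 9*(-4) = -54 - 36 = -90)
Z(m) = 1/4 (Z(m) = (1/4)*1 = 1/4)
G*V + Z(-8)*149 = -90*27 + (1/4)*149 = -2430 + 149/4 = -9571/4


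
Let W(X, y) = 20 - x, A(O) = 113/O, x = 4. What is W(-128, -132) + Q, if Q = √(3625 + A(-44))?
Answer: 16 + √1753257/22 ≈ 76.187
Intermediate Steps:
W(X, y) = 16 (W(X, y) = 20 - 1*4 = 20 - 4 = 16)
Q = √1753257/22 (Q = √(3625 + 113/(-44)) = √(3625 + 113*(-1/44)) = √(3625 - 113/44) = √(159387/44) = √1753257/22 ≈ 60.187)
W(-128, -132) + Q = 16 + √1753257/22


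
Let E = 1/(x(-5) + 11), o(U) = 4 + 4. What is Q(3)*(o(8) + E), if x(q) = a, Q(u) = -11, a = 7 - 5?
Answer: -1155/13 ≈ -88.846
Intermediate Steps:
a = 2
x(q) = 2
o(U) = 8
E = 1/13 (E = 1/(2 + 11) = 1/13 ≈ 0.076923)
Q(3)*(o(8) + E) = -11*(8 + 1/13) = -11*105/13 = -1155/13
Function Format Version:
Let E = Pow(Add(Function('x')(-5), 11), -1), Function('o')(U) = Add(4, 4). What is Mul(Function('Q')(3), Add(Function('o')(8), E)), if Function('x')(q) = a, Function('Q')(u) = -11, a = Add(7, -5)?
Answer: Rational(-1155, 13) ≈ -88.846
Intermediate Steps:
a = 2
Function('x')(q) = 2
Function('o')(U) = 8
E = Rational(1, 13) (E = Pow(Add(2, 11), -1) = Pow(13, -1) = Rational(1, 13) ≈ 0.076923)
Mul(Function('Q')(3), Add(Function('o')(8), E)) = Mul(-11, Add(8, Rational(1, 13))) = Mul(-11, Rational(105, 13)) = Rational(-1155, 13)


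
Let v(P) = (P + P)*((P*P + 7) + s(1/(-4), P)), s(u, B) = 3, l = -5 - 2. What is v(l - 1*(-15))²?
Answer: 1401856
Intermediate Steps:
l = -7
v(P) = 2*P*(10 + P²) (v(P) = (P + P)*((P*P + 7) + 3) = (2*P)*((P² + 7) + 3) = (2*P)*((7 + P²) + 3) = (2*P)*(10 + P²) = 2*P*(10 + P²))
v(l - 1*(-15))² = (2*(-7 - 1*(-15))*(10 + (-7 - 1*(-15))²))² = (2*(-7 + 15)*(10 + (-7 + 15)²))² = (2*8*(10 + 8²))² = (2*8*(10 + 64))² = (2*8*74)² = 1184² = 1401856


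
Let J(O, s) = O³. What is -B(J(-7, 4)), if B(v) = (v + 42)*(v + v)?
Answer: -206486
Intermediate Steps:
B(v) = 2*v*(42 + v) (B(v) = (42 + v)*(2*v) = 2*v*(42 + v))
-B(J(-7, 4)) = -2*(-7)³*(42 + (-7)³) = -2*(-343)*(42 - 343) = -2*(-343)*(-301) = -1*206486 = -206486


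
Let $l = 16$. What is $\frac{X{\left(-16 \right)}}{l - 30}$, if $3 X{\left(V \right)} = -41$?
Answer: $\frac{41}{42} \approx 0.97619$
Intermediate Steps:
$X{\left(V \right)} = - \frac{41}{3}$ ($X{\left(V \right)} = \frac{1}{3} \left(-41\right) = - \frac{41}{3}$)
$\frac{X{\left(-16 \right)}}{l - 30} = - \frac{41}{3 \left(16 - 30\right)} = - \frac{41}{3 \left(-14\right)} = \left(- \frac{41}{3}\right) \left(- \frac{1}{14}\right) = \frac{41}{42}$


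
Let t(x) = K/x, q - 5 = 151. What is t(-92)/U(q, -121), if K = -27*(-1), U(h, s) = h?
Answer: -9/4784 ≈ -0.0018813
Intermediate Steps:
q = 156 (q = 5 + 151 = 156)
K = 27
t(x) = 27/x
t(-92)/U(q, -121) = (27/(-92))/156 = (27*(-1/92))*(1/156) = -27/92*1/156 = -9/4784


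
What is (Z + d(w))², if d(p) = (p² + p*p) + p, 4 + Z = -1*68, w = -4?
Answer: 1936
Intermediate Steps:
Z = -72 (Z = -4 - 1*68 = -4 - 68 = -72)
d(p) = p + 2*p² (d(p) = (p² + p²) + p = 2*p² + p = p + 2*p²)
(Z + d(w))² = (-72 - 4*(1 + 2*(-4)))² = (-72 - 4*(1 - 8))² = (-72 - 4*(-7))² = (-72 + 28)² = (-44)² = 1936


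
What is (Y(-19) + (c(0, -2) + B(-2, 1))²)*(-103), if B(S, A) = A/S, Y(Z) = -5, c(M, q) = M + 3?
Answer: -515/4 ≈ -128.75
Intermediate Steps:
c(M, q) = 3 + M
(Y(-19) + (c(0, -2) + B(-2, 1))²)*(-103) = (-5 + ((3 + 0) + 1/(-2))²)*(-103) = (-5 + (3 + 1*(-½))²)*(-103) = (-5 + (3 - ½)²)*(-103) = (-5 + (5/2)²)*(-103) = (-5 + 25/4)*(-103) = (5/4)*(-103) = -515/4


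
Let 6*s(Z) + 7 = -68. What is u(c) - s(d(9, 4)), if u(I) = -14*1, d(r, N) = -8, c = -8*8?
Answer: -3/2 ≈ -1.5000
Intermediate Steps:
c = -64
s(Z) = -25/2 (s(Z) = -7/6 + (⅙)*(-68) = -7/6 - 34/3 = -25/2)
u(I) = -14
u(c) - s(d(9, 4)) = -14 - 1*(-25/2) = -14 + 25/2 = -3/2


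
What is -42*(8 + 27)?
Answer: -1470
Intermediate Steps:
-42*(8 + 27) = -42*35 = -1470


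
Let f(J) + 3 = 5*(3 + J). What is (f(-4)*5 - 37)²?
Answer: 5929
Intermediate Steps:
f(J) = 12 + 5*J (f(J) = -3 + 5*(3 + J) = -3 + (15 + 5*J) = 12 + 5*J)
(f(-4)*5 - 37)² = ((12 + 5*(-4))*5 - 37)² = ((12 - 20)*5 - 37)² = (-8*5 - 37)² = (-40 - 37)² = (-77)² = 5929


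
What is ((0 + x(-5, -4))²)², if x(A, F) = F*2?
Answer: 4096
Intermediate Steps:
x(A, F) = 2*F
((0 + x(-5, -4))²)² = ((0 + 2*(-4))²)² = ((0 - 8)²)² = ((-8)²)² = 64² = 4096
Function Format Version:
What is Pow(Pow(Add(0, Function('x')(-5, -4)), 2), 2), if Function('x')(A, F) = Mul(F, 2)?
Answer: 4096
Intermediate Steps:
Function('x')(A, F) = Mul(2, F)
Pow(Pow(Add(0, Function('x')(-5, -4)), 2), 2) = Pow(Pow(Add(0, Mul(2, -4)), 2), 2) = Pow(Pow(Add(0, -8), 2), 2) = Pow(Pow(-8, 2), 2) = Pow(64, 2) = 4096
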